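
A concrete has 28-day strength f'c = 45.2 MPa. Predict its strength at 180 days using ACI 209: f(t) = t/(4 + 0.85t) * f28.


f(180) = 180 / (4 + 0.85 * 180) * 45.2
= 180 / 157.0 * 45.2
= 51.82 MPa

51.82


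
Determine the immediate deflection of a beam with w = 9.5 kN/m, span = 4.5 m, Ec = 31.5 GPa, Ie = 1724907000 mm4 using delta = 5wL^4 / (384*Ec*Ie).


Convert: L = 4.5 m = 4500 mm, Ec = 31.5 GPa = 31500 MPa
delta = 5 * 9.5 * 4500^4 / (384 * 31500 * 1724907000)
= 0.93 mm

0.93


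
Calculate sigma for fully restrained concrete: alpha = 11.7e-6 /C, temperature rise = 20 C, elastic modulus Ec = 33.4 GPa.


sigma = alpha * dT * Ec
= 11.7e-6 * 20 * 33.4 * 1000
= 7.816 MPa

7.816


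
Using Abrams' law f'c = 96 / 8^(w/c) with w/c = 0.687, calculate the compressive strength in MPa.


f'c = 96 / 8^0.687
= 96 / 4.173
= 23.01 MPa

23.01


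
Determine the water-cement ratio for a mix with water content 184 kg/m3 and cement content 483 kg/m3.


w/c = water / cement
w/c = 184 / 483 = 0.381

0.381


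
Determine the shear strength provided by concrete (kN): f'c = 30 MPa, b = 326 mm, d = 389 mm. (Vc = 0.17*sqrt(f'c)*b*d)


Vc = 0.17 * sqrt(30) * 326 * 389 / 1000
= 118.08 kN

118.08


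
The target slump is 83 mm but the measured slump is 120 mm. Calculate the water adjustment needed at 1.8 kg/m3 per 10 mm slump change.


Difference = 83 - 120 = -37 mm
Water adjustment = -37 * 1.8 / 10 = -6.7 kg/m3

-6.7


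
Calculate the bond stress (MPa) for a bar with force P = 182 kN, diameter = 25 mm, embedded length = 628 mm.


u = P / (pi * db * ld)
= 182 * 1000 / (pi * 25 * 628)
= 3.69 MPa

3.69


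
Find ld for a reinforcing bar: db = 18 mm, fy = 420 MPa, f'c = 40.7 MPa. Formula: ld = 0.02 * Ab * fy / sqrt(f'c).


Ab = pi * 18^2 / 4 = 254.469 mm2
ld = 0.02 * 254.469 * 420 / sqrt(40.7)
= 335.1 mm

335.1


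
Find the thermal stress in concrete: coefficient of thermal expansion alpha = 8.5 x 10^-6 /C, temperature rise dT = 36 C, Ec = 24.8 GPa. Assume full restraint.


sigma = alpha * dT * Ec
= 8.5e-6 * 36 * 24.8 * 1000
= 7.589 MPa

7.589


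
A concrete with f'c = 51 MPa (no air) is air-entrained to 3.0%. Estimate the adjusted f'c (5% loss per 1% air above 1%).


Strength loss = (3.0 - 1) * 5 = 10.0%
f'c = 51 * (1 - 10.0/100)
= 45.9 MPa

45.9


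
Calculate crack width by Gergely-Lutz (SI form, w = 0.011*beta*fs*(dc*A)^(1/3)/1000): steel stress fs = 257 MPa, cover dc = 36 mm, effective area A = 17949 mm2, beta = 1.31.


w = 0.011 * beta * fs * (dc * A)^(1/3) / 1000
= 0.011 * 1.31 * 257 * (36 * 17949)^(1/3) / 1000
= 0.32 mm

0.32


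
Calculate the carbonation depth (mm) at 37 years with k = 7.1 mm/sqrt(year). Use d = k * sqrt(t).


depth = k * sqrt(t)
= 7.1 * sqrt(37)
= 43.19 mm

43.19


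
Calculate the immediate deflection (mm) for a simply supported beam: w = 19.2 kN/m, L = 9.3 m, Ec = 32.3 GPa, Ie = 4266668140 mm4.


Convert: L = 9.3 m = 9300 mm, Ec = 32.3 GPa = 32300 MPa
delta = 5 * 19.2 * 9300^4 / (384 * 32300 * 4266668140)
= 13.57 mm

13.57


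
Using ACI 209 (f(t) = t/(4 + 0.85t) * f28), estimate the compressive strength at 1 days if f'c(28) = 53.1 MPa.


f(1) = 1 / (4 + 0.85 * 1) * 53.1
= 1 / 4.85 * 53.1
= 10.95 MPa

10.95


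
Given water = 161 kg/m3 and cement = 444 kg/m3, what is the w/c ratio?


w/c = water / cement
w/c = 161 / 444 = 0.363

0.363


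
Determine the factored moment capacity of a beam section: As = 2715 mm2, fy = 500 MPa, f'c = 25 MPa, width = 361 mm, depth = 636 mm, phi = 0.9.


a = As * fy / (0.85 * f'c * b)
= 2715 * 500 / (0.85 * 25 * 361)
= 176.9594 mm
Mn = As * fy * (d - a/2) / 10^6
= 743.2588 kN-m
phi*Mn = 0.9 * 743.2588 = 668.93 kN-m

668.93


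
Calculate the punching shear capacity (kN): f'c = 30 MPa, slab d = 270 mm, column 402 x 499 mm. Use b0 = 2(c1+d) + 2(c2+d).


b0 = 2*(402 + 270) + 2*(499 + 270) = 2882 mm
Vc = 0.33 * sqrt(30) * 2882 * 270 / 1000
= 1406.48 kN

1406.48


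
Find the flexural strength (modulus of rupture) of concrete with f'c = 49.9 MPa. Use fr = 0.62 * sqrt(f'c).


fr = 0.62 * sqrt(49.9)
= 4.38 MPa

4.38


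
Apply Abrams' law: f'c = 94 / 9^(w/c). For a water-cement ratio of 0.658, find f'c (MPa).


f'c = 94 / 9^0.658
= 94 / 4.245
= 22.14 MPa

22.14


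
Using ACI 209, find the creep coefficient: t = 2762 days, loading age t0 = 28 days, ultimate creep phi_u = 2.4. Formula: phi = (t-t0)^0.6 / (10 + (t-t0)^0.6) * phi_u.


dt = 2762 - 28 = 2734
phi = 2734^0.6 / (10 + 2734^0.6) * 2.4
= 2.209

2.209


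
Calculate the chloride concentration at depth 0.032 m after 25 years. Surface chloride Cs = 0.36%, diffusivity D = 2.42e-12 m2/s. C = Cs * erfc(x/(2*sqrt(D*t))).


t_seconds = 25 * 365.25 * 24 * 3600 = 788940000.0 s
arg = 0.032 / (2 * sqrt(2.42e-12 * 788940000.0))
= 0.3662
erfc(0.3662) = 0.6046
C = 0.36 * 0.6046 = 0.2176%

0.2176


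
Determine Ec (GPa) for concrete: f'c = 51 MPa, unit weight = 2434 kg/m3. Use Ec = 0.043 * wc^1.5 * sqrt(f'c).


Ec = 0.043 * 2434^1.5 * sqrt(51) / 1000
= 36.88 GPa

36.88


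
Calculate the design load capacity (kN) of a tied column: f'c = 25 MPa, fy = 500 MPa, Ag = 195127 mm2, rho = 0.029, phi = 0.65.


Ast = rho * Ag = 0.029 * 195127 = 5658.683 mm2
phi*Pn = 0.65 * 0.80 * (0.85 * 25 * (195127 - 5658.683) + 500 * 5658.683) / 1000
= 3564.88 kN

3564.88


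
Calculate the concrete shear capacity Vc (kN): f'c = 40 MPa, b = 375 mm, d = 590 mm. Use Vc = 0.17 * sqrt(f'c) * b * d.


Vc = 0.17 * sqrt(40) * 375 * 590 / 1000
= 237.88 kN

237.88


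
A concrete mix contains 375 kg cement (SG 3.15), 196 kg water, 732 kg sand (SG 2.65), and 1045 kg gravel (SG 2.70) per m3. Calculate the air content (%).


Vol cement = 375 / (3.15 * 1000) = 0.119048 m3
Vol water = 196 / 1000 = 0.196 m3
Vol sand = 732 / (2.65 * 1000) = 0.276226 m3
Vol gravel = 1045 / (2.70 * 1000) = 0.387037 m3
Total solid + water volume = 0.978311 m3
Air = (1 - 0.978311) * 100 = 2.17%

2.17


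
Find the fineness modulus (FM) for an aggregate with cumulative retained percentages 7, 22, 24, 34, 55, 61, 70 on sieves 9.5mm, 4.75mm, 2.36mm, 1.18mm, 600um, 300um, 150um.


FM = sum(cumulative % retained) / 100
= 273 / 100
= 2.73

2.73


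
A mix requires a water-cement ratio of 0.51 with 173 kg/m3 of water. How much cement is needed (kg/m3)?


Cement = water / (w/c)
= 173 / 0.51
= 339.2 kg/m3

339.2


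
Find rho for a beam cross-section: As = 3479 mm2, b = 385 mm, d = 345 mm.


rho = As / (b * d)
= 3479 / (385 * 345)
= 0.0262

0.0262


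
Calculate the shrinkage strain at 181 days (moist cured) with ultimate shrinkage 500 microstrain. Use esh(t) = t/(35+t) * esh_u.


esh(181) = 181 / (35 + 181) * 500
= 181 / 216 * 500
= 419.0 microstrain

419.0


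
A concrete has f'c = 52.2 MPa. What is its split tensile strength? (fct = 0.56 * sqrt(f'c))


fct = 0.56 * sqrt(52.2)
= 0.56 * 7.225
= 4.046 MPa

4.046


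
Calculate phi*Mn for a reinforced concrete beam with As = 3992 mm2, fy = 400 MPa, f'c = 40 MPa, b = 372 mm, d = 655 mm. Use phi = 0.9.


a = As * fy / (0.85 * f'c * b)
= 3992 * 400 / (0.85 * 40 * 372)
= 126.2492 mm
Mn = As * fy * (d - a/2) / 10^6
= 945.1066 kN-m
phi*Mn = 0.9 * 945.1066 = 850.6 kN-m

850.6


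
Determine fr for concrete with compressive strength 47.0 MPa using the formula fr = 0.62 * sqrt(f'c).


fr = 0.62 * sqrt(47.0)
= 4.251 MPa

4.251


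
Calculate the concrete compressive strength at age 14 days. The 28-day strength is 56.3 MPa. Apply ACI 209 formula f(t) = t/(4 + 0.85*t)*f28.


f(14) = 14 / (4 + 0.85 * 14) * 56.3
= 14 / 15.9 * 56.3
= 49.57 MPa

49.57


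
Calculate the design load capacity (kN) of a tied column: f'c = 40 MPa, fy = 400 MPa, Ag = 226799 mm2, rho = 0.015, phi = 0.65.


Ast = rho * Ag = 0.015 * 226799 = 3401.985 mm2
phi*Pn = 0.65 * 0.80 * (0.85 * 40 * (226799 - 3401.985) + 400 * 3401.985) / 1000
= 4657.27 kN

4657.27


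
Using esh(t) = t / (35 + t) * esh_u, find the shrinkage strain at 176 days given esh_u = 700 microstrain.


esh(176) = 176 / (35 + 176) * 700
= 176 / 211 * 700
= 583.9 microstrain

583.9


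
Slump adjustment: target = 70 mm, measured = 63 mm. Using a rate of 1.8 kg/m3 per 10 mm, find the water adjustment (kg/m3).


Difference = 70 - 63 = 7 mm
Water adjustment = 7 * 1.8 / 10 = 1.3 kg/m3

1.3


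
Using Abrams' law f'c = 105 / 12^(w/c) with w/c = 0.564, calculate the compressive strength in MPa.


f'c = 105 / 12^0.564
= 105 / 4.061
= 25.85 MPa

25.85


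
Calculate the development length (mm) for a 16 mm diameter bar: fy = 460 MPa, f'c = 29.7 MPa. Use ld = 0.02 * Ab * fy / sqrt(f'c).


Ab = pi * 16^2 / 4 = 201.062 mm2
ld = 0.02 * 201.062 * 460 / sqrt(29.7)
= 339.4 mm

339.4


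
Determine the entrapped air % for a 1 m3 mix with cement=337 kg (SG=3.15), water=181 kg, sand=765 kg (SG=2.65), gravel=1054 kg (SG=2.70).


Vol cement = 337 / (3.15 * 1000) = 0.106984 m3
Vol water = 181 / 1000 = 0.181 m3
Vol sand = 765 / (2.65 * 1000) = 0.288679 m3
Vol gravel = 1054 / (2.70 * 1000) = 0.39037 m3
Total solid + water volume = 0.967034 m3
Air = (1 - 0.967034) * 100 = 3.3%

3.3


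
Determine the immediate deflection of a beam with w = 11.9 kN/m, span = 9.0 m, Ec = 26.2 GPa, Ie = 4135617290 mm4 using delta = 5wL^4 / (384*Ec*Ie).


Convert: L = 9.0 m = 9000 mm, Ec = 26.2 GPa = 26200 MPa
delta = 5 * 11.9 * 9000^4 / (384 * 26200 * 4135617290)
= 9.38 mm

9.38


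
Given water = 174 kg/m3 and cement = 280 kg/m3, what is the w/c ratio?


w/c = water / cement
w/c = 174 / 280 = 0.621

0.621


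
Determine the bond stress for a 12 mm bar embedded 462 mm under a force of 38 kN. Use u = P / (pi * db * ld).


u = P / (pi * db * ld)
= 38 * 1000 / (pi * 12 * 462)
= 2.182 MPa

2.182


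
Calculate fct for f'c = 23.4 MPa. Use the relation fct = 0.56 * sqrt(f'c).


fct = 0.56 * sqrt(23.4)
= 0.56 * 4.837
= 2.709 MPa

2.709


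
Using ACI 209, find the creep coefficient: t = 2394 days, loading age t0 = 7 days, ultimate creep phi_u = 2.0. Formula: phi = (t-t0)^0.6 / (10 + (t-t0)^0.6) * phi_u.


dt = 2394 - 7 = 2387
phi = 2387^0.6 / (10 + 2387^0.6) * 2.0
= 1.828

1.828


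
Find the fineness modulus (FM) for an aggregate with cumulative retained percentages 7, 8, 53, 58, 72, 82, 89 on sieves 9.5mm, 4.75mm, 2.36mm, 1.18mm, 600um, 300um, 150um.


FM = sum(cumulative % retained) / 100
= 369 / 100
= 3.69

3.69


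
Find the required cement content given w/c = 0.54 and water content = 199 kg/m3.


Cement = water / (w/c)
= 199 / 0.54
= 368.5 kg/m3

368.5


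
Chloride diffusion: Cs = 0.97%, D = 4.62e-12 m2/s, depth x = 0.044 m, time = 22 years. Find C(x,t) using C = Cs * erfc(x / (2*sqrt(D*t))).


t_seconds = 22 * 365.25 * 24 * 3600 = 694267200.0 s
arg = 0.044 / (2 * sqrt(4.62e-12 * 694267200.0))
= 0.3885
erfc(0.3885) = 0.5828
C = 0.97 * 0.5828 = 0.5653%

0.5653


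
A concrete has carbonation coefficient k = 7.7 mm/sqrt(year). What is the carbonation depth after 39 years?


depth = k * sqrt(t)
= 7.7 * sqrt(39)
= 48.09 mm

48.09


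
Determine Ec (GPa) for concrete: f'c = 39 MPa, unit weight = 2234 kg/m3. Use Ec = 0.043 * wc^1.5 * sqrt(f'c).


Ec = 0.043 * 2234^1.5 * sqrt(39) / 1000
= 28.35 GPa

28.35


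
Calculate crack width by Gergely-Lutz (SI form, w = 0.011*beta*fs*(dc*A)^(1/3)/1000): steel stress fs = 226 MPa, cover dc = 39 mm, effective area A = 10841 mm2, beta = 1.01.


w = 0.011 * beta * fs * (dc * A)^(1/3) / 1000
= 0.011 * 1.01 * 226 * (39 * 10841)^(1/3) / 1000
= 0.188 mm

0.188


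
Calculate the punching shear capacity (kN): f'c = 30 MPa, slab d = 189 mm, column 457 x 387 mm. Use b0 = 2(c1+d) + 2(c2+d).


b0 = 2*(457 + 189) + 2*(387 + 189) = 2444 mm
Vc = 0.33 * sqrt(30) * 2444 * 189 / 1000
= 834.91 kN

834.91


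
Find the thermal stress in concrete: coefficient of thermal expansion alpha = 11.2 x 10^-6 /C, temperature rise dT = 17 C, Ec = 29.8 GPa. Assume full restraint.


sigma = alpha * dT * Ec
= 11.2e-6 * 17 * 29.8 * 1000
= 5.674 MPa

5.674


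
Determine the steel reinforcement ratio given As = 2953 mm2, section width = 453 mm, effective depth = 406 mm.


rho = As / (b * d)
= 2953 / (453 * 406)
= 0.0161

0.0161


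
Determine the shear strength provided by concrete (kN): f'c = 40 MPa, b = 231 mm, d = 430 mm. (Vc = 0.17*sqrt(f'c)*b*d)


Vc = 0.17 * sqrt(40) * 231 * 430 / 1000
= 106.8 kN

106.8


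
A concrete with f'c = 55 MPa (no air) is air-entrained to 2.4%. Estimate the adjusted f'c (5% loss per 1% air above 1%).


Strength loss = (2.4 - 1) * 5 = 7.0%
f'c = 55 * (1 - 7.0/100)
= 51.15 MPa

51.15


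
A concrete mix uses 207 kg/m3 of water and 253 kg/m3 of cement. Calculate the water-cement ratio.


w/c = water / cement
w/c = 207 / 253 = 0.818

0.818


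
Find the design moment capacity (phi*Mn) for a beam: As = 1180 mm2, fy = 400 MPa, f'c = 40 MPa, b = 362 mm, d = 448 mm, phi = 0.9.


a = As * fy / (0.85 * f'c * b)
= 1180 * 400 / (0.85 * 40 * 362)
= 38.349 mm
Mn = As * fy * (d - a/2) / 10^6
= 202.4056 kN-m
phi*Mn = 0.9 * 202.4056 = 182.17 kN-m

182.17


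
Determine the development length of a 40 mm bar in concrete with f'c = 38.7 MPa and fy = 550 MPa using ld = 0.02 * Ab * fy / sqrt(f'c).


Ab = pi * 40^2 / 4 = 1256.637 mm2
ld = 0.02 * 1256.637 * 550 / sqrt(38.7)
= 2222.0 mm

2222.0


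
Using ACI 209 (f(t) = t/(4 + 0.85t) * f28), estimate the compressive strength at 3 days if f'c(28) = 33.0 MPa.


f(3) = 3 / (4 + 0.85 * 3) * 33.0
= 3 / 6.55 * 33.0
= 15.11 MPa

15.11


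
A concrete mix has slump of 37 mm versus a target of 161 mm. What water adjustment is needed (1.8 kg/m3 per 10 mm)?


Difference = 161 - 37 = 124 mm
Water adjustment = 124 * 1.8 / 10 = 22.3 kg/m3

22.3


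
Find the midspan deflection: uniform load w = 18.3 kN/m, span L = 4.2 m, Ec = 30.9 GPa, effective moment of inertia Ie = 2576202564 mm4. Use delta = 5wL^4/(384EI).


Convert: L = 4.2 m = 4200 mm, Ec = 30.9 GPa = 30900 MPa
delta = 5 * 18.3 * 4200^4 / (384 * 30900 * 2576202564)
= 0.93 mm

0.93


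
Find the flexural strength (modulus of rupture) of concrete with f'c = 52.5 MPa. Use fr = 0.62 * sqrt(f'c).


fr = 0.62 * sqrt(52.5)
= 4.492 MPa

4.492


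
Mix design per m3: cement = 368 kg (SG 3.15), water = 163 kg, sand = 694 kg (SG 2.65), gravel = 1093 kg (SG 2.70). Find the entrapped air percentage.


Vol cement = 368 / (3.15 * 1000) = 0.116825 m3
Vol water = 163 / 1000 = 0.163 m3
Vol sand = 694 / (2.65 * 1000) = 0.261887 m3
Vol gravel = 1093 / (2.70 * 1000) = 0.404815 m3
Total solid + water volume = 0.946527 m3
Air = (1 - 0.946527) * 100 = 5.35%

5.35


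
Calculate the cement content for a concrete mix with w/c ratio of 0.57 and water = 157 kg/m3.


Cement = water / (w/c)
= 157 / 0.57
= 275.4 kg/m3

275.4


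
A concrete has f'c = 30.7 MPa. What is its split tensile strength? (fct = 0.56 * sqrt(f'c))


fct = 0.56 * sqrt(30.7)
= 0.56 * 5.541
= 3.103 MPa

3.103


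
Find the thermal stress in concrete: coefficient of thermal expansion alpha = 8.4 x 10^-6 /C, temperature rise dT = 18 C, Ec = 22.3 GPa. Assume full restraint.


sigma = alpha * dT * Ec
= 8.4e-6 * 18 * 22.3 * 1000
= 3.372 MPa

3.372


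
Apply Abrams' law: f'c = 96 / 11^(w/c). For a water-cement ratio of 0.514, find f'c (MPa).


f'c = 96 / 11^0.514
= 96 / 3.43
= 27.99 MPa

27.99


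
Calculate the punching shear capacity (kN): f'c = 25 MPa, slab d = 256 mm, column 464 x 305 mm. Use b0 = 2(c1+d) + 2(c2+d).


b0 = 2*(464 + 256) + 2*(305 + 256) = 2562 mm
Vc = 0.33 * sqrt(25) * 2562 * 256 / 1000
= 1082.19 kN

1082.19


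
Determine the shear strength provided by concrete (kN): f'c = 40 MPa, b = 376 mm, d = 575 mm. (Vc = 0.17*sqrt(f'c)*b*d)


Vc = 0.17 * sqrt(40) * 376 * 575 / 1000
= 232.45 kN

232.45


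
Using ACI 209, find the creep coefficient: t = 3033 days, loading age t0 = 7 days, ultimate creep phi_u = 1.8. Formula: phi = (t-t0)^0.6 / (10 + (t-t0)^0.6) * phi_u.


dt = 3033 - 7 = 3026
phi = 3026^0.6 / (10 + 3026^0.6) * 1.8
= 1.664

1.664


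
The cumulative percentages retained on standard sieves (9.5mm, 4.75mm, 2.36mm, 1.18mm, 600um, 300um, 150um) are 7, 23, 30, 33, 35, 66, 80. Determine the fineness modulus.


FM = sum(cumulative % retained) / 100
= 274 / 100
= 2.74

2.74


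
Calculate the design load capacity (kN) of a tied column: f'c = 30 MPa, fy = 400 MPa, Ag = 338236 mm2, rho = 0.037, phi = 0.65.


Ast = rho * Ag = 0.037 * 338236 = 12514.732 mm2
phi*Pn = 0.65 * 0.80 * (0.85 * 30 * (338236 - 12514.732) + 400 * 12514.732) / 1000
= 6922.13 kN

6922.13


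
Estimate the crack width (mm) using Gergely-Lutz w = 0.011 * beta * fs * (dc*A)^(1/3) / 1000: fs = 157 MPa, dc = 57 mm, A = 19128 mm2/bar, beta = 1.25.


w = 0.011 * beta * fs * (dc * A)^(1/3) / 1000
= 0.011 * 1.25 * 157 * (57 * 19128)^(1/3) / 1000
= 0.222 mm

0.222


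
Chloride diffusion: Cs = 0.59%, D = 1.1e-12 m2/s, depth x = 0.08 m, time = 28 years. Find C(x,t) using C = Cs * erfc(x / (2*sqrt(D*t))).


t_seconds = 28 * 365.25 * 24 * 3600 = 883612800.0 s
arg = 0.08 / (2 * sqrt(1.1e-12 * 883612800.0))
= 1.283
erfc(1.283) = 0.0696
C = 0.59 * 0.0696 = 0.0411%

0.0411


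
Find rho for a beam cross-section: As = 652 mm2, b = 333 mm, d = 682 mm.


rho = As / (b * d)
= 652 / (333 * 682)
= 0.0029

0.0029


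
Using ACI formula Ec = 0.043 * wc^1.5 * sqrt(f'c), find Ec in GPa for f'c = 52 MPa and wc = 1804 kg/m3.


Ec = 0.043 * 1804^1.5 * sqrt(52) / 1000
= 23.76 GPa

23.76


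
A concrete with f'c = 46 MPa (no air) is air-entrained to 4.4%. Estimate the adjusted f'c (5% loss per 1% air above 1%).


Strength loss = (4.4 - 1) * 5 = 17.0%
f'c = 46 * (1 - 17.0/100)
= 38.18 MPa

38.18


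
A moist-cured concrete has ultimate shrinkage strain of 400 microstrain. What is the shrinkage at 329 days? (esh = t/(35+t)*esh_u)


esh(329) = 329 / (35 + 329) * 400
= 329 / 364 * 400
= 361.5 microstrain

361.5


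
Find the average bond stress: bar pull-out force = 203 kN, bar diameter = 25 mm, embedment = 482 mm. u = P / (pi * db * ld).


u = P / (pi * db * ld)
= 203 * 1000 / (pi * 25 * 482)
= 5.362 MPa

5.362


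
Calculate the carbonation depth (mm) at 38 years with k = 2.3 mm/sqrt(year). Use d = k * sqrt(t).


depth = k * sqrt(t)
= 2.3 * sqrt(38)
= 14.18 mm

14.18


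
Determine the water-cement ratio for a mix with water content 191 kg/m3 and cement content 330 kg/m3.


w/c = water / cement
w/c = 191 / 330 = 0.579

0.579


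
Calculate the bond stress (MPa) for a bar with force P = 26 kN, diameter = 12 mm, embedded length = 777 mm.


u = P / (pi * db * ld)
= 26 * 1000 / (pi * 12 * 777)
= 0.888 MPa

0.888


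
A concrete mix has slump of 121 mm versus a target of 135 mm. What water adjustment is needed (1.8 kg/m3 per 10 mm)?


Difference = 135 - 121 = 14 mm
Water adjustment = 14 * 1.8 / 10 = 2.5 kg/m3

2.5


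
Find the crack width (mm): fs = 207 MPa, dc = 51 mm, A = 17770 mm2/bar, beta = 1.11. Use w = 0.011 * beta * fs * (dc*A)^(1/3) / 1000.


w = 0.011 * beta * fs * (dc * A)^(1/3) / 1000
= 0.011 * 1.11 * 207 * (51 * 17770)^(1/3) / 1000
= 0.245 mm

0.245


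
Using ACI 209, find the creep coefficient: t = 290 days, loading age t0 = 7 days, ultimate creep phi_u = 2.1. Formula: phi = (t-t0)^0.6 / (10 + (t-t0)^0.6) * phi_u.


dt = 290 - 7 = 283
phi = 283^0.6 / (10 + 283^0.6) * 2.1
= 1.569

1.569


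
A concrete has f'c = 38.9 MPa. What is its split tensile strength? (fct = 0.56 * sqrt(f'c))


fct = 0.56 * sqrt(38.9)
= 0.56 * 6.237
= 3.493 MPa

3.493


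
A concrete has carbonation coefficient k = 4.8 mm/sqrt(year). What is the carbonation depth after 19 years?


depth = k * sqrt(t)
= 4.8 * sqrt(19)
= 20.92 mm

20.92


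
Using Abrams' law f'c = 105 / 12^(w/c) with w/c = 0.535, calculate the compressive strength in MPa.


f'c = 105 / 12^0.535
= 105 / 3.779
= 27.79 MPa

27.79


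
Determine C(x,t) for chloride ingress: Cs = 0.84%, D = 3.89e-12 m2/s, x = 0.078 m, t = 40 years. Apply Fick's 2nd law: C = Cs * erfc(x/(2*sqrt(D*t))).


t_seconds = 40 * 365.25 * 24 * 3600 = 1262304000.0 s
arg = 0.078 / (2 * sqrt(3.89e-12 * 1262304000.0))
= 0.5566
erfc(0.5566) = 0.4312
C = 0.84 * 0.4312 = 0.3622%

0.3622


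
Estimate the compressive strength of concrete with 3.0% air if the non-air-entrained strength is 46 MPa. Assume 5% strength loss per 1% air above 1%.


Strength loss = (3.0 - 1) * 5 = 10.0%
f'c = 46 * (1 - 10.0/100)
= 41.4 MPa

41.4


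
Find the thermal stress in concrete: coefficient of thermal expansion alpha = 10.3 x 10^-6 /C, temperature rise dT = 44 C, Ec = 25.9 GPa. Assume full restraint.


sigma = alpha * dT * Ec
= 10.3e-6 * 44 * 25.9 * 1000
= 11.738 MPa

11.738


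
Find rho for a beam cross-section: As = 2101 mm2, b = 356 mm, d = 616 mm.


rho = As / (b * d)
= 2101 / (356 * 616)
= 0.0096

0.0096


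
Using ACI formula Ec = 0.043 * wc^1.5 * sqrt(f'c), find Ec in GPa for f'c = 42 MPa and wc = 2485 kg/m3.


Ec = 0.043 * 2485^1.5 * sqrt(42) / 1000
= 34.52 GPa

34.52


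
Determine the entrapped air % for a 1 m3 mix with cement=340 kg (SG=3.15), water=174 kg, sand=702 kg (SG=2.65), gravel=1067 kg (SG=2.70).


Vol cement = 340 / (3.15 * 1000) = 0.107937 m3
Vol water = 174 / 1000 = 0.174 m3
Vol sand = 702 / (2.65 * 1000) = 0.264906 m3
Vol gravel = 1067 / (2.70 * 1000) = 0.395185 m3
Total solid + water volume = 0.942027 m3
Air = (1 - 0.942027) * 100 = 5.8%

5.8


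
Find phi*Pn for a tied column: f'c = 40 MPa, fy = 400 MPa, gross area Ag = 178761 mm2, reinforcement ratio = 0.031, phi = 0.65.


Ast = rho * Ag = 0.031 * 178761 = 5541.591 mm2
phi*Pn = 0.65 * 0.80 * (0.85 * 40 * (178761 - 5541.591) + 400 * 5541.591) / 1000
= 4215.17 kN

4215.17


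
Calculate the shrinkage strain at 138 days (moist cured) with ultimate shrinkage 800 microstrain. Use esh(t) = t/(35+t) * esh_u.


esh(138) = 138 / (35 + 138) * 800
= 138 / 173 * 800
= 638.2 microstrain

638.2


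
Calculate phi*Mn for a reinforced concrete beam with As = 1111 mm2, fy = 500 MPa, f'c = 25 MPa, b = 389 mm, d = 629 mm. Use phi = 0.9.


a = As * fy / (0.85 * f'c * b)
= 1111 * 500 / (0.85 * 25 * 389)
= 67.201 mm
Mn = As * fy * (d - a/2) / 10^6
= 330.7444 kN-m
phi*Mn = 0.9 * 330.7444 = 297.67 kN-m

297.67


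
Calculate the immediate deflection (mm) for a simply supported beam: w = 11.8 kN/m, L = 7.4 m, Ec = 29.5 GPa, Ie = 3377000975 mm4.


Convert: L = 7.4 m = 7400 mm, Ec = 29.5 GPa = 29500 MPa
delta = 5 * 11.8 * 7400^4 / (384 * 29500 * 3377000975)
= 4.62 mm

4.62


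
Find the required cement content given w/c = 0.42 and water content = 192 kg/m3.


Cement = water / (w/c)
= 192 / 0.42
= 457.1 kg/m3

457.1


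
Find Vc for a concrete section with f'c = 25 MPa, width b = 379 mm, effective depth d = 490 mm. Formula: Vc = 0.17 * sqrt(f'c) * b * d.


Vc = 0.17 * sqrt(25) * 379 * 490 / 1000
= 157.85 kN

157.85


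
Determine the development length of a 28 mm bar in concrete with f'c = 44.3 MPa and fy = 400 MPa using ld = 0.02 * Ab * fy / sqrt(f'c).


Ab = pi * 28^2 / 4 = 615.752 mm2
ld = 0.02 * 615.752 * 400 / sqrt(44.3)
= 740.1 mm

740.1


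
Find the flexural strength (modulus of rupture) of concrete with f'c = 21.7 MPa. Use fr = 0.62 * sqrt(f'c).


fr = 0.62 * sqrt(21.7)
= 2.888 MPa

2.888


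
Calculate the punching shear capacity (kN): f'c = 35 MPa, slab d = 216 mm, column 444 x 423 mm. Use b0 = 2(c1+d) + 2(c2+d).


b0 = 2*(444 + 216) + 2*(423 + 216) = 2598 mm
Vc = 0.33 * sqrt(35) * 2598 * 216 / 1000
= 1095.57 kN

1095.57


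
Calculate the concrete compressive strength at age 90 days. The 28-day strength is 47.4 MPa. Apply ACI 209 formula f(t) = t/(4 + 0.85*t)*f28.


f(90) = 90 / (4 + 0.85 * 90) * 47.4
= 90 / 80.5 * 47.4
= 52.99 MPa

52.99


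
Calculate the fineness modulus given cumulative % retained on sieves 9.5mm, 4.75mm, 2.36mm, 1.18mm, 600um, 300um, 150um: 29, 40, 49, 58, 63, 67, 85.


FM = sum(cumulative % retained) / 100
= 391 / 100
= 3.91

3.91


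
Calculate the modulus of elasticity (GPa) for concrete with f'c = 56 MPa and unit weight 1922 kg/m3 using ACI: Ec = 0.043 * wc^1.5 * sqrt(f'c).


Ec = 0.043 * 1922^1.5 * sqrt(56) / 1000
= 27.11 GPa

27.11


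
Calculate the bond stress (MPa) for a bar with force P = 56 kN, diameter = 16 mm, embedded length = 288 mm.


u = P / (pi * db * ld)
= 56 * 1000 / (pi * 16 * 288)
= 3.868 MPa

3.868


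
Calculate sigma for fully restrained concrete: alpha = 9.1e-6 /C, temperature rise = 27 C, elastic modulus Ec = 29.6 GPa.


sigma = alpha * dT * Ec
= 9.1e-6 * 27 * 29.6 * 1000
= 7.273 MPa

7.273


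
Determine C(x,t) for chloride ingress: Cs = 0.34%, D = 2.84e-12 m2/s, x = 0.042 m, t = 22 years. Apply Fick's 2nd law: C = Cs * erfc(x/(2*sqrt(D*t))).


t_seconds = 22 * 365.25 * 24 * 3600 = 694267200.0 s
arg = 0.042 / (2 * sqrt(2.84e-12 * 694267200.0))
= 0.4729
erfc(0.4729) = 0.5036
C = 0.34 * 0.5036 = 0.1712%

0.1712


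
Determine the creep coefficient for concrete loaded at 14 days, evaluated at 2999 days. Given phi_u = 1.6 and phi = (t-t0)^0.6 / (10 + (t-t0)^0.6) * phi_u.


dt = 2999 - 14 = 2985
phi = 2985^0.6 / (10 + 2985^0.6) * 1.6
= 1.478

1.478


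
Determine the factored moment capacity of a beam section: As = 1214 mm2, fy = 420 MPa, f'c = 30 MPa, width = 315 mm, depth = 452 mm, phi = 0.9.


a = As * fy / (0.85 * f'c * b)
= 1214 * 420 / (0.85 * 30 * 315)
= 63.4771 mm
Mn = As * fy * (d - a/2) / 10^6
= 214.2829 kN-m
phi*Mn = 0.9 * 214.2829 = 192.85 kN-m

192.85


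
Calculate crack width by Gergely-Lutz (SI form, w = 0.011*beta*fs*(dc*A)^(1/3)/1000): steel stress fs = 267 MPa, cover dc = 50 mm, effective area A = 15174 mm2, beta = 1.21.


w = 0.011 * beta * fs * (dc * A)^(1/3) / 1000
= 0.011 * 1.21 * 267 * (50 * 15174)^(1/3) / 1000
= 0.324 mm

0.324


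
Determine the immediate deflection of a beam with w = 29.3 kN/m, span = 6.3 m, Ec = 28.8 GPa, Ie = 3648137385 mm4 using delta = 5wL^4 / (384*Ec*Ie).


Convert: L = 6.3 m = 6300 mm, Ec = 28.8 GPa = 28800 MPa
delta = 5 * 29.3 * 6300^4 / (384 * 28800 * 3648137385)
= 5.72 mm

5.72


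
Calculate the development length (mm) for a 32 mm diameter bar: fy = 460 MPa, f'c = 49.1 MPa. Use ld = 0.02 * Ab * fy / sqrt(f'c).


Ab = pi * 32^2 / 4 = 804.248 mm2
ld = 0.02 * 804.248 * 460 / sqrt(49.1)
= 1055.9 mm

1055.9


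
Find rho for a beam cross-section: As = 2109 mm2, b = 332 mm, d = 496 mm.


rho = As / (b * d)
= 2109 / (332 * 496)
= 0.0128

0.0128


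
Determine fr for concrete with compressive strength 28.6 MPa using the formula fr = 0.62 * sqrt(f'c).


fr = 0.62 * sqrt(28.6)
= 3.316 MPa

3.316


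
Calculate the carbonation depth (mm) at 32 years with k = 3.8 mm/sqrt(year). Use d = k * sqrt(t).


depth = k * sqrt(t)
= 3.8 * sqrt(32)
= 21.5 mm

21.5


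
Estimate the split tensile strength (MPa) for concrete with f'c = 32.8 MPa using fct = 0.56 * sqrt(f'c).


fct = 0.56 * sqrt(32.8)
= 0.56 * 5.727
= 3.207 MPa

3.207


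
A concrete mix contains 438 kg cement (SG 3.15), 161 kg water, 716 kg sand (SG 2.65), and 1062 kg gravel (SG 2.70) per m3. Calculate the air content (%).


Vol cement = 438 / (3.15 * 1000) = 0.139048 m3
Vol water = 161 / 1000 = 0.161 m3
Vol sand = 716 / (2.65 * 1000) = 0.270189 m3
Vol gravel = 1062 / (2.70 * 1000) = 0.393333 m3
Total solid + water volume = 0.96357 m3
Air = (1 - 0.96357) * 100 = 3.64%

3.64


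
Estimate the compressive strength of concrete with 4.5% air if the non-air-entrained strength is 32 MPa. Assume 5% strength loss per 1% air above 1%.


Strength loss = (4.5 - 1) * 5 = 17.5%
f'c = 32 * (1 - 17.5/100)
= 26.4 MPa

26.4


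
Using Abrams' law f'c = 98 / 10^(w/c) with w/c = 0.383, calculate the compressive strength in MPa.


f'c = 98 / 10^0.383
= 98 / 2.415
= 40.57 MPa

40.57


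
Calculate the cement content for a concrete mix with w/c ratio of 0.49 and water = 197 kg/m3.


Cement = water / (w/c)
= 197 / 0.49
= 402.0 kg/m3

402.0


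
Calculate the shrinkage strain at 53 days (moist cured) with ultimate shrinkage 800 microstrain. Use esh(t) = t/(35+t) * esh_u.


esh(53) = 53 / (35 + 53) * 800
= 53 / 88 * 800
= 481.8 microstrain

481.8


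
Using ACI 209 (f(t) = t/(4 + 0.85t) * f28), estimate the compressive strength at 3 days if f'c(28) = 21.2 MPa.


f(3) = 3 / (4 + 0.85 * 3) * 21.2
= 3 / 6.55 * 21.2
= 9.71 MPa

9.71


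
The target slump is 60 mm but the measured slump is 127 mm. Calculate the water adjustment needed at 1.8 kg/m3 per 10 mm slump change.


Difference = 60 - 127 = -67 mm
Water adjustment = -67 * 1.8 / 10 = -12.1 kg/m3

-12.1


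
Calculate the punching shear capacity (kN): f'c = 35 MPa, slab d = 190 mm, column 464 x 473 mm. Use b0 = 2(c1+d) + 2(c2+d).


b0 = 2*(464 + 190) + 2*(473 + 190) = 2634 mm
Vc = 0.33 * sqrt(35) * 2634 * 190 / 1000
= 977.05 kN

977.05


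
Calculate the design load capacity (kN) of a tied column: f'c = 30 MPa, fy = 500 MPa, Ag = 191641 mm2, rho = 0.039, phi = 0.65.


Ast = rho * Ag = 0.039 * 191641 = 7473.999 mm2
phi*Pn = 0.65 * 0.80 * (0.85 * 30 * (191641 - 7473.999) + 500 * 7473.999) / 1000
= 4385.29 kN

4385.29


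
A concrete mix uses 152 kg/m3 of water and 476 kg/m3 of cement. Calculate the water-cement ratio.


w/c = water / cement
w/c = 152 / 476 = 0.319

0.319


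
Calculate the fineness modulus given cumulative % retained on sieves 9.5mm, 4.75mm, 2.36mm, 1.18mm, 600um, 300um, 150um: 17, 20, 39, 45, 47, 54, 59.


FM = sum(cumulative % retained) / 100
= 281 / 100
= 2.81

2.81


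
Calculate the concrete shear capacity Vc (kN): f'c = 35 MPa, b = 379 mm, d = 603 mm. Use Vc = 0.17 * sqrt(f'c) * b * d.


Vc = 0.17 * sqrt(35) * 379 * 603 / 1000
= 229.85 kN

229.85


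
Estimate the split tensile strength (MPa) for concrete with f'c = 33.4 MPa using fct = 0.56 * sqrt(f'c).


fct = 0.56 * sqrt(33.4)
= 0.56 * 5.779
= 3.236 MPa

3.236


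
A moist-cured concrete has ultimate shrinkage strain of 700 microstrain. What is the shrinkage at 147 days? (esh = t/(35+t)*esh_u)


esh(147) = 147 / (35 + 147) * 700
= 147 / 182 * 700
= 565.4 microstrain

565.4


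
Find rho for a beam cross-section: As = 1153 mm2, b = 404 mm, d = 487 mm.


rho = As / (b * d)
= 1153 / (404 * 487)
= 0.0059

0.0059


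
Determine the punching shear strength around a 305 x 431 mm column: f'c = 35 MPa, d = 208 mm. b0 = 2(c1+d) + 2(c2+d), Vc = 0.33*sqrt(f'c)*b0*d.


b0 = 2*(305 + 208) + 2*(431 + 208) = 2304 mm
Vc = 0.33 * sqrt(35) * 2304 * 208 / 1000
= 935.61 kN

935.61


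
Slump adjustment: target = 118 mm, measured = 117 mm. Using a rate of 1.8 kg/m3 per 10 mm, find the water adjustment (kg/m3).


Difference = 118 - 117 = 1 mm
Water adjustment = 1 * 1.8 / 10 = 0.2 kg/m3

0.2


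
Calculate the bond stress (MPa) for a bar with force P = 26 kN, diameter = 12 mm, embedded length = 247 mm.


u = P / (pi * db * ld)
= 26 * 1000 / (pi * 12 * 247)
= 2.792 MPa

2.792


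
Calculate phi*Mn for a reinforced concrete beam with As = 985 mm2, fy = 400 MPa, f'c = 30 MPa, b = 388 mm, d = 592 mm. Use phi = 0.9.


a = As * fy / (0.85 * f'c * b)
= 985 * 400 / (0.85 * 30 * 388)
= 39.8221 mm
Mn = As * fy * (d - a/2) / 10^6
= 225.403 kN-m
phi*Mn = 0.9 * 225.403 = 202.86 kN-m

202.86


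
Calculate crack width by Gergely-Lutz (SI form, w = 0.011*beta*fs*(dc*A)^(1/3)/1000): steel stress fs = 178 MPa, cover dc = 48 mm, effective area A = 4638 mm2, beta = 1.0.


w = 0.011 * beta * fs * (dc * A)^(1/3) / 1000
= 0.011 * 1.0 * 178 * (48 * 4638)^(1/3) / 1000
= 0.119 mm

0.119


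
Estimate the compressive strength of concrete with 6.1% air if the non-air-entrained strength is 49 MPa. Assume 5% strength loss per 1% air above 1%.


Strength loss = (6.1 - 1) * 5 = 25.5%
f'c = 49 * (1 - 25.5/100)
= 36.51 MPa

36.51


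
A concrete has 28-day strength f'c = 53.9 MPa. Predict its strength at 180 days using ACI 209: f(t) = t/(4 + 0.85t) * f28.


f(180) = 180 / (4 + 0.85 * 180) * 53.9
= 180 / 157.0 * 53.9
= 61.8 MPa

61.8


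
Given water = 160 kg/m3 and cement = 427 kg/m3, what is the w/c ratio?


w/c = water / cement
w/c = 160 / 427 = 0.375

0.375


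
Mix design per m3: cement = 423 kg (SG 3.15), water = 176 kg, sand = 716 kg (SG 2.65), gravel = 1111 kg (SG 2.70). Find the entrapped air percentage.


Vol cement = 423 / (3.15 * 1000) = 0.134286 m3
Vol water = 176 / 1000 = 0.176 m3
Vol sand = 716 / (2.65 * 1000) = 0.270189 m3
Vol gravel = 1111 / (2.70 * 1000) = 0.411481 m3
Total solid + water volume = 0.991956 m3
Air = (1 - 0.991956) * 100 = 0.8%

0.8


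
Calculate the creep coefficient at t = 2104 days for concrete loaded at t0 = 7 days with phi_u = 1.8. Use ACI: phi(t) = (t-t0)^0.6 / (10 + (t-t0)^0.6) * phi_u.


dt = 2104 - 7 = 2097
phi = 2097^0.6 / (10 + 2097^0.6) * 1.8
= 1.634

1.634


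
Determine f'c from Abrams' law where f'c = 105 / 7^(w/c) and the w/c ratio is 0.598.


f'c = 105 / 7^0.598
= 105 / 3.202
= 32.8 MPa

32.8


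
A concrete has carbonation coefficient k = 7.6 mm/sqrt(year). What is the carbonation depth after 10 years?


depth = k * sqrt(t)
= 7.6 * sqrt(10)
= 24.03 mm

24.03


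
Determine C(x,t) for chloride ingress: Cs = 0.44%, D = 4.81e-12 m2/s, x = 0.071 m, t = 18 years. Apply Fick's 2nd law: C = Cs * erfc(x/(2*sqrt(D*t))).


t_seconds = 18 * 365.25 * 24 * 3600 = 568036800.0 s
arg = 0.071 / (2 * sqrt(4.81e-12 * 568036800.0))
= 0.6792
erfc(0.6792) = 0.3368
C = 0.44 * 0.3368 = 0.1482%

0.1482


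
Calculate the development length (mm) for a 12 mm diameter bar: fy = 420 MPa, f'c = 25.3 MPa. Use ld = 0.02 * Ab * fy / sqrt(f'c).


Ab = pi * 12^2 / 4 = 113.097 mm2
ld = 0.02 * 113.097 * 420 / sqrt(25.3)
= 188.9 mm

188.9


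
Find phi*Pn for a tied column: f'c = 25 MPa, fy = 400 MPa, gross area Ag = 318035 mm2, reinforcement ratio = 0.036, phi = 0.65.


Ast = rho * Ag = 0.036 * 318035 = 11449.26 mm2
phi*Pn = 0.65 * 0.80 * (0.85 * 25 * (318035 - 11449.26) + 400 * 11449.26) / 1000
= 5769.22 kN

5769.22


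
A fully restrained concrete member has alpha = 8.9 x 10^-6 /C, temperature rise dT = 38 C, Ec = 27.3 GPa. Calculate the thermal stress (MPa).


sigma = alpha * dT * Ec
= 8.9e-6 * 38 * 27.3 * 1000
= 9.233 MPa

9.233


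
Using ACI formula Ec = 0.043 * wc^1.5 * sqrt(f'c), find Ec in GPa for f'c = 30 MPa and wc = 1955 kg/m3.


Ec = 0.043 * 1955^1.5 * sqrt(30) / 1000
= 20.36 GPa

20.36


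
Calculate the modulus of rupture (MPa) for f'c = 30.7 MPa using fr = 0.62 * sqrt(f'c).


fr = 0.62 * sqrt(30.7)
= 3.435 MPa

3.435


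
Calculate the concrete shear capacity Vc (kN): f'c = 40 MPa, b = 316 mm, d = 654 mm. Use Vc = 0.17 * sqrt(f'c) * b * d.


Vc = 0.17 * sqrt(40) * 316 * 654 / 1000
= 222.2 kN

222.2


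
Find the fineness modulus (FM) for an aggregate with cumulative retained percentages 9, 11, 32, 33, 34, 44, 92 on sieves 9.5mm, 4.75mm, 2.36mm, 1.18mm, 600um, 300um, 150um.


FM = sum(cumulative % retained) / 100
= 255 / 100
= 2.55

2.55


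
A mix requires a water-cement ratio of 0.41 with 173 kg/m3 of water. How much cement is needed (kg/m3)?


Cement = water / (w/c)
= 173 / 0.41
= 422.0 kg/m3

422.0


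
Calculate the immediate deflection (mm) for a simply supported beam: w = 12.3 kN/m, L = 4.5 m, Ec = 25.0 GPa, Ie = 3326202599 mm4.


Convert: L = 4.5 m = 4500 mm, Ec = 25.0 GPa = 25000 MPa
delta = 5 * 12.3 * 4500^4 / (384 * 25000 * 3326202599)
= 0.79 mm

0.79


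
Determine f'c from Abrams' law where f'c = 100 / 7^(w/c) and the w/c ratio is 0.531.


f'c = 100 / 7^0.531
= 100 / 2.81
= 35.58 MPa

35.58


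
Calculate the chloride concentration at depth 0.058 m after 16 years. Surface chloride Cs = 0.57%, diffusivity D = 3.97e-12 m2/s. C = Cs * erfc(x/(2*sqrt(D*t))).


t_seconds = 16 * 365.25 * 24 * 3600 = 504921600.0 s
arg = 0.058 / (2 * sqrt(3.97e-12 * 504921600.0))
= 0.6477
erfc(0.6477) = 0.3597
C = 0.57 * 0.3597 = 0.205%

0.205


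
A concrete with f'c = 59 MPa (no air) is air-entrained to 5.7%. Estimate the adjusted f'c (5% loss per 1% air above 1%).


Strength loss = (5.7 - 1) * 5 = 23.5%
f'c = 59 * (1 - 23.5/100)
= 45.13 MPa

45.13


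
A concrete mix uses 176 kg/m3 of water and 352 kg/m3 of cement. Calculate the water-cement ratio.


w/c = water / cement
w/c = 176 / 352 = 0.5

0.5


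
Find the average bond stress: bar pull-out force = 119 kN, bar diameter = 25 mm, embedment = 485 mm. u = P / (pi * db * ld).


u = P / (pi * db * ld)
= 119 * 1000 / (pi * 25 * 485)
= 3.124 MPa

3.124


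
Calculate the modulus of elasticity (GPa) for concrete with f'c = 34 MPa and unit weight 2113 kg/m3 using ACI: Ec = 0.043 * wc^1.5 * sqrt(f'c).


Ec = 0.043 * 2113^1.5 * sqrt(34) / 1000
= 24.35 GPa

24.35


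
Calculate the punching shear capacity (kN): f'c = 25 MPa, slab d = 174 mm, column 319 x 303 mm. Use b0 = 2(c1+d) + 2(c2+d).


b0 = 2*(319 + 174) + 2*(303 + 174) = 1940 mm
Vc = 0.33 * sqrt(25) * 1940 * 174 / 1000
= 556.97 kN

556.97


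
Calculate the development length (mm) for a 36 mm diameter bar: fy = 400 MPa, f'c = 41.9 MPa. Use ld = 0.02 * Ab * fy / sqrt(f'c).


Ab = pi * 36^2 / 4 = 1017.876 mm2
ld = 0.02 * 1017.876 * 400 / sqrt(41.9)
= 1258.0 mm

1258.0


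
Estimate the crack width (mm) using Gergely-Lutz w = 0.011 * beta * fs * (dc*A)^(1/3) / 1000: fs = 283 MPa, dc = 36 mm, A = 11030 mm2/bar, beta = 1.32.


w = 0.011 * beta * fs * (dc * A)^(1/3) / 1000
= 0.011 * 1.32 * 283 * (36 * 11030)^(1/3) / 1000
= 0.302 mm

0.302


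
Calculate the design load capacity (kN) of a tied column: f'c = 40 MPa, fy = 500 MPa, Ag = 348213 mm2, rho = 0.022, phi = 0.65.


Ast = rho * Ag = 0.022 * 348213 = 7660.686 mm2
phi*Pn = 0.65 * 0.80 * (0.85 * 40 * (348213 - 7660.686) + 500 * 7660.686) / 1000
= 8012.74 kN

8012.74


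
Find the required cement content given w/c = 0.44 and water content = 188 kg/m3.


Cement = water / (w/c)
= 188 / 0.44
= 427.3 kg/m3

427.3


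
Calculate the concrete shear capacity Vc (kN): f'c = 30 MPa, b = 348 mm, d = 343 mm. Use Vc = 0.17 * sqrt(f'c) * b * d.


Vc = 0.17 * sqrt(30) * 348 * 343 / 1000
= 111.14 kN

111.14


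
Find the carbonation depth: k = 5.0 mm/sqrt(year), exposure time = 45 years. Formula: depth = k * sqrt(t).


depth = k * sqrt(t)
= 5.0 * sqrt(45)
= 33.54 mm

33.54


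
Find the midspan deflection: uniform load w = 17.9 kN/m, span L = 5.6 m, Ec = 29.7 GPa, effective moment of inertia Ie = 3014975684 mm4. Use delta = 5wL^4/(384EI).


Convert: L = 5.6 m = 5600 mm, Ec = 29.7 GPa = 29700 MPa
delta = 5 * 17.9 * 5600^4 / (384 * 29700 * 3014975684)
= 2.56 mm

2.56


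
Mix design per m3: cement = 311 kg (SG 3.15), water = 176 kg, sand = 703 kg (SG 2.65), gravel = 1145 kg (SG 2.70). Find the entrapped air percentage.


Vol cement = 311 / (3.15 * 1000) = 0.09873 m3
Vol water = 176 / 1000 = 0.176 m3
Vol sand = 703 / (2.65 * 1000) = 0.265283 m3
Vol gravel = 1145 / (2.70 * 1000) = 0.424074 m3
Total solid + water volume = 0.964087 m3
Air = (1 - 0.964087) * 100 = 3.59%

3.59


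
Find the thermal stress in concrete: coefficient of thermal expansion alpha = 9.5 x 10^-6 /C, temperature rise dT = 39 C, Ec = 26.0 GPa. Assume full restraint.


sigma = alpha * dT * Ec
= 9.5e-6 * 39 * 26.0 * 1000
= 9.633 MPa

9.633


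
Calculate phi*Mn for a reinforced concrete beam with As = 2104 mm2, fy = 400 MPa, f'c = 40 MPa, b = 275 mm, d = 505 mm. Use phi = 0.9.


a = As * fy / (0.85 * f'c * b)
= 2104 * 400 / (0.85 * 40 * 275)
= 90.0107 mm
Mn = As * fy * (d - a/2) / 10^6
= 387.1315 kN-m
phi*Mn = 0.9 * 387.1315 = 348.42 kN-m

348.42


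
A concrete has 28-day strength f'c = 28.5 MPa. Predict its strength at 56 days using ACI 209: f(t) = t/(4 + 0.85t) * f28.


f(56) = 56 / (4 + 0.85 * 56) * 28.5
= 56 / 51.6 * 28.5
= 30.93 MPa

30.93
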